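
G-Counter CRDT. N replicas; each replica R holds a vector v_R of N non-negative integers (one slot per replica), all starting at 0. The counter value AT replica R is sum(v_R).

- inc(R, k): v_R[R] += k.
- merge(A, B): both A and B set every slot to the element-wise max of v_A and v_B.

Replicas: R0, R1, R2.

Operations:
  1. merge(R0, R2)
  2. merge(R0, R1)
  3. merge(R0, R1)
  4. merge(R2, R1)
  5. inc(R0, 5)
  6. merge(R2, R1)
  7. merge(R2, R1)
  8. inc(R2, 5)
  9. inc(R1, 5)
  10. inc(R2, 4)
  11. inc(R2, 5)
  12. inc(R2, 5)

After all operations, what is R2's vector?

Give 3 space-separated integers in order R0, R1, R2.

Op 1: merge R0<->R2 -> R0=(0,0,0) R2=(0,0,0)
Op 2: merge R0<->R1 -> R0=(0,0,0) R1=(0,0,0)
Op 3: merge R0<->R1 -> R0=(0,0,0) R1=(0,0,0)
Op 4: merge R2<->R1 -> R2=(0,0,0) R1=(0,0,0)
Op 5: inc R0 by 5 -> R0=(5,0,0) value=5
Op 6: merge R2<->R1 -> R2=(0,0,0) R1=(0,0,0)
Op 7: merge R2<->R1 -> R2=(0,0,0) R1=(0,0,0)
Op 8: inc R2 by 5 -> R2=(0,0,5) value=5
Op 9: inc R1 by 5 -> R1=(0,5,0) value=5
Op 10: inc R2 by 4 -> R2=(0,0,9) value=9
Op 11: inc R2 by 5 -> R2=(0,0,14) value=14
Op 12: inc R2 by 5 -> R2=(0,0,19) value=19

Answer: 0 0 19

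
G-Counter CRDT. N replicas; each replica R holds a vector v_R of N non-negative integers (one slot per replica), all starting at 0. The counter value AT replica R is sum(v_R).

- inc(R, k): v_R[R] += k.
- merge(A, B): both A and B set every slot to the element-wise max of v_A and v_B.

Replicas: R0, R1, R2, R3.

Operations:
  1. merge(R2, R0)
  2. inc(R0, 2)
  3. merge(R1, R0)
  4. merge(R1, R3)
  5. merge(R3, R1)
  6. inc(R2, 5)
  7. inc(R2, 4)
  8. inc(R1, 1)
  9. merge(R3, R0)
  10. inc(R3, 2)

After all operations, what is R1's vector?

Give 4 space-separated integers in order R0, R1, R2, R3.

Answer: 2 1 0 0

Derivation:
Op 1: merge R2<->R0 -> R2=(0,0,0,0) R0=(0,0,0,0)
Op 2: inc R0 by 2 -> R0=(2,0,0,0) value=2
Op 3: merge R1<->R0 -> R1=(2,0,0,0) R0=(2,0,0,0)
Op 4: merge R1<->R3 -> R1=(2,0,0,0) R3=(2,0,0,0)
Op 5: merge R3<->R1 -> R3=(2,0,0,0) R1=(2,0,0,0)
Op 6: inc R2 by 5 -> R2=(0,0,5,0) value=5
Op 7: inc R2 by 4 -> R2=(0,0,9,0) value=9
Op 8: inc R1 by 1 -> R1=(2,1,0,0) value=3
Op 9: merge R3<->R0 -> R3=(2,0,0,0) R0=(2,0,0,0)
Op 10: inc R3 by 2 -> R3=(2,0,0,2) value=4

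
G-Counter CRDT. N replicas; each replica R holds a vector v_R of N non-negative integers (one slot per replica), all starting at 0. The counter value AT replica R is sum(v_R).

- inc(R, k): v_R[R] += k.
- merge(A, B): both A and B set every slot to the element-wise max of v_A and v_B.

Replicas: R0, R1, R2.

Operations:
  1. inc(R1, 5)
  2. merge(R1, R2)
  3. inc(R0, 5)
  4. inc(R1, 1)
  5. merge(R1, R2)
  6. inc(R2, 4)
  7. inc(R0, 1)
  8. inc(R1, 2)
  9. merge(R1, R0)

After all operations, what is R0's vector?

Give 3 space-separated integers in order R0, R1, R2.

Op 1: inc R1 by 5 -> R1=(0,5,0) value=5
Op 2: merge R1<->R2 -> R1=(0,5,0) R2=(0,5,0)
Op 3: inc R0 by 5 -> R0=(5,0,0) value=5
Op 4: inc R1 by 1 -> R1=(0,6,0) value=6
Op 5: merge R1<->R2 -> R1=(0,6,0) R2=(0,6,0)
Op 6: inc R2 by 4 -> R2=(0,6,4) value=10
Op 7: inc R0 by 1 -> R0=(6,0,0) value=6
Op 8: inc R1 by 2 -> R1=(0,8,0) value=8
Op 9: merge R1<->R0 -> R1=(6,8,0) R0=(6,8,0)

Answer: 6 8 0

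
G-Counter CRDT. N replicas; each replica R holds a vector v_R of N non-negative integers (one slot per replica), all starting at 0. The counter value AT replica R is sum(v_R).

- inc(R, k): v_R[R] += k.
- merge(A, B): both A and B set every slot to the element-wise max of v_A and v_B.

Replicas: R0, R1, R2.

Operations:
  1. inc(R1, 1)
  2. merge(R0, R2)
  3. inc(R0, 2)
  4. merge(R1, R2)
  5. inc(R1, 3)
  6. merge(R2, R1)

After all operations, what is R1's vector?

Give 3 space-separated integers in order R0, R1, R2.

Answer: 0 4 0

Derivation:
Op 1: inc R1 by 1 -> R1=(0,1,0) value=1
Op 2: merge R0<->R2 -> R0=(0,0,0) R2=(0,0,0)
Op 3: inc R0 by 2 -> R0=(2,0,0) value=2
Op 4: merge R1<->R2 -> R1=(0,1,0) R2=(0,1,0)
Op 5: inc R1 by 3 -> R1=(0,4,0) value=4
Op 6: merge R2<->R1 -> R2=(0,4,0) R1=(0,4,0)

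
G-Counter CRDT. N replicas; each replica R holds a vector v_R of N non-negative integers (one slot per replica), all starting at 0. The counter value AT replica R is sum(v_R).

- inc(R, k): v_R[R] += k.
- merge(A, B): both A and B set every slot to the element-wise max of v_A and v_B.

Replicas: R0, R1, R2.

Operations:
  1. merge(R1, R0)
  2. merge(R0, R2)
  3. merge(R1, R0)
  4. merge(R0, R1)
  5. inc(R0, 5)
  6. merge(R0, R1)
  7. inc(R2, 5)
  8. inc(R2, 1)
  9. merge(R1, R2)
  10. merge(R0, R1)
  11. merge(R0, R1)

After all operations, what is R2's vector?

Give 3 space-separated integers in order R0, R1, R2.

Op 1: merge R1<->R0 -> R1=(0,0,0) R0=(0,0,0)
Op 2: merge R0<->R2 -> R0=(0,0,0) R2=(0,0,0)
Op 3: merge R1<->R0 -> R1=(0,0,0) R0=(0,0,0)
Op 4: merge R0<->R1 -> R0=(0,0,0) R1=(0,0,0)
Op 5: inc R0 by 5 -> R0=(5,0,0) value=5
Op 6: merge R0<->R1 -> R0=(5,0,0) R1=(5,0,0)
Op 7: inc R2 by 5 -> R2=(0,0,5) value=5
Op 8: inc R2 by 1 -> R2=(0,0,6) value=6
Op 9: merge R1<->R2 -> R1=(5,0,6) R2=(5,0,6)
Op 10: merge R0<->R1 -> R0=(5,0,6) R1=(5,0,6)
Op 11: merge R0<->R1 -> R0=(5,0,6) R1=(5,0,6)

Answer: 5 0 6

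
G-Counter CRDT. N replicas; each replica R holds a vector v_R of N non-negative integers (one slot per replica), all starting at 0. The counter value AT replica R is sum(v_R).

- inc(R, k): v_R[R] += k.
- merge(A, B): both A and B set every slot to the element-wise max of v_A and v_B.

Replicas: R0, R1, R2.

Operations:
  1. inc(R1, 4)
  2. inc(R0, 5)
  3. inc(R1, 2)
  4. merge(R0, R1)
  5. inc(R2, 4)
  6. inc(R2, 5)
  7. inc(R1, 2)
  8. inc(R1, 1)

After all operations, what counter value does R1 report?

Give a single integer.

Op 1: inc R1 by 4 -> R1=(0,4,0) value=4
Op 2: inc R0 by 5 -> R0=(5,0,0) value=5
Op 3: inc R1 by 2 -> R1=(0,6,0) value=6
Op 4: merge R0<->R1 -> R0=(5,6,0) R1=(5,6,0)
Op 5: inc R2 by 4 -> R2=(0,0,4) value=4
Op 6: inc R2 by 5 -> R2=(0,0,9) value=9
Op 7: inc R1 by 2 -> R1=(5,8,0) value=13
Op 8: inc R1 by 1 -> R1=(5,9,0) value=14

Answer: 14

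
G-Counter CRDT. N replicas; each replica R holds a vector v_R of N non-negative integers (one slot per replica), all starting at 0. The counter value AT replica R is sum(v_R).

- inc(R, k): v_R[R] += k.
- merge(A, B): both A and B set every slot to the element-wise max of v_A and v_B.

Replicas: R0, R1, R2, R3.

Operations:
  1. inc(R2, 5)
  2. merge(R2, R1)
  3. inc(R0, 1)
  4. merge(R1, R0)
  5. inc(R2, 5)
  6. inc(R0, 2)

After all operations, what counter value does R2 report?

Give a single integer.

Op 1: inc R2 by 5 -> R2=(0,0,5,0) value=5
Op 2: merge R2<->R1 -> R2=(0,0,5,0) R1=(0,0,5,0)
Op 3: inc R0 by 1 -> R0=(1,0,0,0) value=1
Op 4: merge R1<->R0 -> R1=(1,0,5,0) R0=(1,0,5,0)
Op 5: inc R2 by 5 -> R2=(0,0,10,0) value=10
Op 6: inc R0 by 2 -> R0=(3,0,5,0) value=8

Answer: 10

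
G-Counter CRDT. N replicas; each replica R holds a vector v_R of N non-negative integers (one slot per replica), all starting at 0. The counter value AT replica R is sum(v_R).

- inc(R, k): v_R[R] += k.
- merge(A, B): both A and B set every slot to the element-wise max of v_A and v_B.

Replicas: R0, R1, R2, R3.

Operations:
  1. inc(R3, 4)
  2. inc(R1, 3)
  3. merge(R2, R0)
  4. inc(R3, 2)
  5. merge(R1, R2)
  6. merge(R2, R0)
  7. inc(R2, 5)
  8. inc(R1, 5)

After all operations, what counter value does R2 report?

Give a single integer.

Answer: 8

Derivation:
Op 1: inc R3 by 4 -> R3=(0,0,0,4) value=4
Op 2: inc R1 by 3 -> R1=(0,3,0,0) value=3
Op 3: merge R2<->R0 -> R2=(0,0,0,0) R0=(0,0,0,0)
Op 4: inc R3 by 2 -> R3=(0,0,0,6) value=6
Op 5: merge R1<->R2 -> R1=(0,3,0,0) R2=(0,3,0,0)
Op 6: merge R2<->R0 -> R2=(0,3,0,0) R0=(0,3,0,0)
Op 7: inc R2 by 5 -> R2=(0,3,5,0) value=8
Op 8: inc R1 by 5 -> R1=(0,8,0,0) value=8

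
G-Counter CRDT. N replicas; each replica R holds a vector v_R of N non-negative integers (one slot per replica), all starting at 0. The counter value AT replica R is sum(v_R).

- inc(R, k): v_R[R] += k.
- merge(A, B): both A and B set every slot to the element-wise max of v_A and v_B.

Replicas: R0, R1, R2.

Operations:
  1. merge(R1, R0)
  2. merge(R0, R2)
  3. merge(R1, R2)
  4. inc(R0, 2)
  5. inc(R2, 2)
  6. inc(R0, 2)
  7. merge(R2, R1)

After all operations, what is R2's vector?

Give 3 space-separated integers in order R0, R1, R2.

Answer: 0 0 2

Derivation:
Op 1: merge R1<->R0 -> R1=(0,0,0) R0=(0,0,0)
Op 2: merge R0<->R2 -> R0=(0,0,0) R2=(0,0,0)
Op 3: merge R1<->R2 -> R1=(0,0,0) R2=(0,0,0)
Op 4: inc R0 by 2 -> R0=(2,0,0) value=2
Op 5: inc R2 by 2 -> R2=(0,0,2) value=2
Op 6: inc R0 by 2 -> R0=(4,0,0) value=4
Op 7: merge R2<->R1 -> R2=(0,0,2) R1=(0,0,2)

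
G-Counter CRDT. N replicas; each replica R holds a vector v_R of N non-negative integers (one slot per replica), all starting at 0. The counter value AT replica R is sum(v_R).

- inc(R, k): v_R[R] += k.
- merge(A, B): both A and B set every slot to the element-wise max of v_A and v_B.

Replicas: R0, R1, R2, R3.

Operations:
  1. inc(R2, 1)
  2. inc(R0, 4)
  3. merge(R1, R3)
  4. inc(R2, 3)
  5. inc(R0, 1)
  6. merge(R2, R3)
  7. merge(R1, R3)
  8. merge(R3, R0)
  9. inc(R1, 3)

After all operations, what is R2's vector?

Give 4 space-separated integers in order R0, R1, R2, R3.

Answer: 0 0 4 0

Derivation:
Op 1: inc R2 by 1 -> R2=(0,0,1,0) value=1
Op 2: inc R0 by 4 -> R0=(4,0,0,0) value=4
Op 3: merge R1<->R3 -> R1=(0,0,0,0) R3=(0,0,0,0)
Op 4: inc R2 by 3 -> R2=(0,0,4,0) value=4
Op 5: inc R0 by 1 -> R0=(5,0,0,0) value=5
Op 6: merge R2<->R3 -> R2=(0,0,4,0) R3=(0,0,4,0)
Op 7: merge R1<->R3 -> R1=(0,0,4,0) R3=(0,0,4,0)
Op 8: merge R3<->R0 -> R3=(5,0,4,0) R0=(5,0,4,0)
Op 9: inc R1 by 3 -> R1=(0,3,4,0) value=7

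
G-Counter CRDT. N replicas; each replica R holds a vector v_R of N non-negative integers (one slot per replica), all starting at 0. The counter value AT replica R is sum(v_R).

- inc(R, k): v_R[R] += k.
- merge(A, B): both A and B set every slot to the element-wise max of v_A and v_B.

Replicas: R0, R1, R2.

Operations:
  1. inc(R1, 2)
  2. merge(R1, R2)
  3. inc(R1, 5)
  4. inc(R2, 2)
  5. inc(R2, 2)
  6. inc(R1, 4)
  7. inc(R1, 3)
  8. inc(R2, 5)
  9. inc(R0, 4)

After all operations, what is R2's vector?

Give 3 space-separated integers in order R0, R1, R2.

Answer: 0 2 9

Derivation:
Op 1: inc R1 by 2 -> R1=(0,2,0) value=2
Op 2: merge R1<->R2 -> R1=(0,2,0) R2=(0,2,0)
Op 3: inc R1 by 5 -> R1=(0,7,0) value=7
Op 4: inc R2 by 2 -> R2=(0,2,2) value=4
Op 5: inc R2 by 2 -> R2=(0,2,4) value=6
Op 6: inc R1 by 4 -> R1=(0,11,0) value=11
Op 7: inc R1 by 3 -> R1=(0,14,0) value=14
Op 8: inc R2 by 5 -> R2=(0,2,9) value=11
Op 9: inc R0 by 4 -> R0=(4,0,0) value=4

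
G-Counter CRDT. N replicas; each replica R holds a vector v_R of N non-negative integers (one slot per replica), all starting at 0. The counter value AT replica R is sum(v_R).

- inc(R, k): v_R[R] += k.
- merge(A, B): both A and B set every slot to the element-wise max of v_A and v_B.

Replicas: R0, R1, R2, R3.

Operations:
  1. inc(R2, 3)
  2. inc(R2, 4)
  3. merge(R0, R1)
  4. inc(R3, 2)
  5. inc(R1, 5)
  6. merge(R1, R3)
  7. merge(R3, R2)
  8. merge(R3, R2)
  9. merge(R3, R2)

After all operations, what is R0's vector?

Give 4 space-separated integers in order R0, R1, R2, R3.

Answer: 0 0 0 0

Derivation:
Op 1: inc R2 by 3 -> R2=(0,0,3,0) value=3
Op 2: inc R2 by 4 -> R2=(0,0,7,0) value=7
Op 3: merge R0<->R1 -> R0=(0,0,0,0) R1=(0,0,0,0)
Op 4: inc R3 by 2 -> R3=(0,0,0,2) value=2
Op 5: inc R1 by 5 -> R1=(0,5,0,0) value=5
Op 6: merge R1<->R3 -> R1=(0,5,0,2) R3=(0,5,0,2)
Op 7: merge R3<->R2 -> R3=(0,5,7,2) R2=(0,5,7,2)
Op 8: merge R3<->R2 -> R3=(0,5,7,2) R2=(0,5,7,2)
Op 9: merge R3<->R2 -> R3=(0,5,7,2) R2=(0,5,7,2)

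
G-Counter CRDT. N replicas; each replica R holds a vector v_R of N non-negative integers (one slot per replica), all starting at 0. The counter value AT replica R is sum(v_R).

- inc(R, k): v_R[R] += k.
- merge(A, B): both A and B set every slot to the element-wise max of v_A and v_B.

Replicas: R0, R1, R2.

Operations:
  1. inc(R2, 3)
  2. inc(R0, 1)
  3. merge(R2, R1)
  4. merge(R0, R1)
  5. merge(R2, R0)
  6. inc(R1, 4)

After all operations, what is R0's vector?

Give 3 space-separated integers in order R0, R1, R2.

Answer: 1 0 3

Derivation:
Op 1: inc R2 by 3 -> R2=(0,0,3) value=3
Op 2: inc R0 by 1 -> R0=(1,0,0) value=1
Op 3: merge R2<->R1 -> R2=(0,0,3) R1=(0,0,3)
Op 4: merge R0<->R1 -> R0=(1,0,3) R1=(1,0,3)
Op 5: merge R2<->R0 -> R2=(1,0,3) R0=(1,0,3)
Op 6: inc R1 by 4 -> R1=(1,4,3) value=8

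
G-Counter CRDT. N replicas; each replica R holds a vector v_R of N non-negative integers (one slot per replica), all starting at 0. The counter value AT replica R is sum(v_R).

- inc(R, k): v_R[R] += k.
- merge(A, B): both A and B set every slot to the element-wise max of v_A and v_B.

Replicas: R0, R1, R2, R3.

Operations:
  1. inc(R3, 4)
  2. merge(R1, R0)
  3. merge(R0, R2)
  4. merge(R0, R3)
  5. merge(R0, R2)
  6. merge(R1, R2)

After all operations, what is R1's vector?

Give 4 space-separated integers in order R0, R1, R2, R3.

Answer: 0 0 0 4

Derivation:
Op 1: inc R3 by 4 -> R3=(0,0,0,4) value=4
Op 2: merge R1<->R0 -> R1=(0,0,0,0) R0=(0,0,0,0)
Op 3: merge R0<->R2 -> R0=(0,0,0,0) R2=(0,0,0,0)
Op 4: merge R0<->R3 -> R0=(0,0,0,4) R3=(0,0,0,4)
Op 5: merge R0<->R2 -> R0=(0,0,0,4) R2=(0,0,0,4)
Op 6: merge R1<->R2 -> R1=(0,0,0,4) R2=(0,0,0,4)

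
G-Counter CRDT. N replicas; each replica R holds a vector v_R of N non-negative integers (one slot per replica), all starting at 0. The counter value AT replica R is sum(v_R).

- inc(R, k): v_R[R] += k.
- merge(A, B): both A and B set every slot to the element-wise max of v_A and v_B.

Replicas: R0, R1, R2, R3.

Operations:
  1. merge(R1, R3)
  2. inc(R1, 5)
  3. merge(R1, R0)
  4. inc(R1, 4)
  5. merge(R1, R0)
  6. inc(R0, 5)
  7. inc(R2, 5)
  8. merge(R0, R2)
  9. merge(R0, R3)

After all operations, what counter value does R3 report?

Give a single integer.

Answer: 19

Derivation:
Op 1: merge R1<->R3 -> R1=(0,0,0,0) R3=(0,0,0,0)
Op 2: inc R1 by 5 -> R1=(0,5,0,0) value=5
Op 3: merge R1<->R0 -> R1=(0,5,0,0) R0=(0,5,0,0)
Op 4: inc R1 by 4 -> R1=(0,9,0,0) value=9
Op 5: merge R1<->R0 -> R1=(0,9,0,0) R0=(0,9,0,0)
Op 6: inc R0 by 5 -> R0=(5,9,0,0) value=14
Op 7: inc R2 by 5 -> R2=(0,0,5,0) value=5
Op 8: merge R0<->R2 -> R0=(5,9,5,0) R2=(5,9,5,0)
Op 9: merge R0<->R3 -> R0=(5,9,5,0) R3=(5,9,5,0)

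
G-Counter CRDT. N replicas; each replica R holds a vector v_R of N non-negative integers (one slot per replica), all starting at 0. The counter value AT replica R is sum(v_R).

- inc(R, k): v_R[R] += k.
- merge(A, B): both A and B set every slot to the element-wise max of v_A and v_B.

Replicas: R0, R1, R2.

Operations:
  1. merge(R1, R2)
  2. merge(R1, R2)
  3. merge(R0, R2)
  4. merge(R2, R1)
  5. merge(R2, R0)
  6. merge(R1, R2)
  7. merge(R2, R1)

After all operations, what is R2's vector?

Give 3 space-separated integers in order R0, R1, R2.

Answer: 0 0 0

Derivation:
Op 1: merge R1<->R2 -> R1=(0,0,0) R2=(0,0,0)
Op 2: merge R1<->R2 -> R1=(0,0,0) R2=(0,0,0)
Op 3: merge R0<->R2 -> R0=(0,0,0) R2=(0,0,0)
Op 4: merge R2<->R1 -> R2=(0,0,0) R1=(0,0,0)
Op 5: merge R2<->R0 -> R2=(0,0,0) R0=(0,0,0)
Op 6: merge R1<->R2 -> R1=(0,0,0) R2=(0,0,0)
Op 7: merge R2<->R1 -> R2=(0,0,0) R1=(0,0,0)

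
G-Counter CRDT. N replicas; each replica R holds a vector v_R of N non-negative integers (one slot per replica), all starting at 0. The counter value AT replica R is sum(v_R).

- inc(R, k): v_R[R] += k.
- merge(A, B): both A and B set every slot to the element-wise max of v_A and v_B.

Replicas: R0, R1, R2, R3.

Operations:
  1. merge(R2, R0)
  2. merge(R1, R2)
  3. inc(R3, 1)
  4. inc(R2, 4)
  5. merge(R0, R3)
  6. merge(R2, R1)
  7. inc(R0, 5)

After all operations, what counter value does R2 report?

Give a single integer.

Answer: 4

Derivation:
Op 1: merge R2<->R0 -> R2=(0,0,0,0) R0=(0,0,0,0)
Op 2: merge R1<->R2 -> R1=(0,0,0,0) R2=(0,0,0,0)
Op 3: inc R3 by 1 -> R3=(0,0,0,1) value=1
Op 4: inc R2 by 4 -> R2=(0,0,4,0) value=4
Op 5: merge R0<->R3 -> R0=(0,0,0,1) R3=(0,0,0,1)
Op 6: merge R2<->R1 -> R2=(0,0,4,0) R1=(0,0,4,0)
Op 7: inc R0 by 5 -> R0=(5,0,0,1) value=6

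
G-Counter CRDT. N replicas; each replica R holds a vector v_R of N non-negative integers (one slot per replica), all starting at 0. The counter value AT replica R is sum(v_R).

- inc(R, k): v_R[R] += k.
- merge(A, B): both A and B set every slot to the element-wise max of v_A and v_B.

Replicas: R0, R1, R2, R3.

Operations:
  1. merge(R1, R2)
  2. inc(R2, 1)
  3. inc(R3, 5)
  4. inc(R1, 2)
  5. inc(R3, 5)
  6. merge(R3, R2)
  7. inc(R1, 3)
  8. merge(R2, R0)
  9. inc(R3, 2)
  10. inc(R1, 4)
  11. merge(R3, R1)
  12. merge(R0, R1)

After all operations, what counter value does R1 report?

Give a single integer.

Op 1: merge R1<->R2 -> R1=(0,0,0,0) R2=(0,0,0,0)
Op 2: inc R2 by 1 -> R2=(0,0,1,0) value=1
Op 3: inc R3 by 5 -> R3=(0,0,0,5) value=5
Op 4: inc R1 by 2 -> R1=(0,2,0,0) value=2
Op 5: inc R3 by 5 -> R3=(0,0,0,10) value=10
Op 6: merge R3<->R2 -> R3=(0,0,1,10) R2=(0,0,1,10)
Op 7: inc R1 by 3 -> R1=(0,5,0,0) value=5
Op 8: merge R2<->R0 -> R2=(0,0,1,10) R0=(0,0,1,10)
Op 9: inc R3 by 2 -> R3=(0,0,1,12) value=13
Op 10: inc R1 by 4 -> R1=(0,9,0,0) value=9
Op 11: merge R3<->R1 -> R3=(0,9,1,12) R1=(0,9,1,12)
Op 12: merge R0<->R1 -> R0=(0,9,1,12) R1=(0,9,1,12)

Answer: 22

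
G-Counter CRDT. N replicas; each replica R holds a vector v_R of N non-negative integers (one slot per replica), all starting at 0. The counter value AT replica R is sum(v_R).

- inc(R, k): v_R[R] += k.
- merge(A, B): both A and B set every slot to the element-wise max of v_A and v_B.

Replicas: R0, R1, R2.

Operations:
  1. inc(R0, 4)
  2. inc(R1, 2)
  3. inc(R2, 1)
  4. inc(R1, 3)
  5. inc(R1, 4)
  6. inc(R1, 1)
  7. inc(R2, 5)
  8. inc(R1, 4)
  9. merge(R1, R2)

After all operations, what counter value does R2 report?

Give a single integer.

Answer: 20

Derivation:
Op 1: inc R0 by 4 -> R0=(4,0,0) value=4
Op 2: inc R1 by 2 -> R1=(0,2,0) value=2
Op 3: inc R2 by 1 -> R2=(0,0,1) value=1
Op 4: inc R1 by 3 -> R1=(0,5,0) value=5
Op 5: inc R1 by 4 -> R1=(0,9,0) value=9
Op 6: inc R1 by 1 -> R1=(0,10,0) value=10
Op 7: inc R2 by 5 -> R2=(0,0,6) value=6
Op 8: inc R1 by 4 -> R1=(0,14,0) value=14
Op 9: merge R1<->R2 -> R1=(0,14,6) R2=(0,14,6)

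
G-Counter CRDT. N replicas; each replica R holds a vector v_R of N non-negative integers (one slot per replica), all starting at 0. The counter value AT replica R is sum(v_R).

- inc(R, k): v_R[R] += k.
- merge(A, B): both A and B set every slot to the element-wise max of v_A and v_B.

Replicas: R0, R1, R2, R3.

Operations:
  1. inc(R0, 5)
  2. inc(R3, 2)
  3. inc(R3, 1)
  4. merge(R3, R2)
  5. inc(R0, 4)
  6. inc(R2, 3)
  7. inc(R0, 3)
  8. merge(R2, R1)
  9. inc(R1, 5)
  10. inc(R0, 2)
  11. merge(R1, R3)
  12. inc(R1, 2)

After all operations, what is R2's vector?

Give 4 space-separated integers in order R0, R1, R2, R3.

Answer: 0 0 3 3

Derivation:
Op 1: inc R0 by 5 -> R0=(5,0,0,0) value=5
Op 2: inc R3 by 2 -> R3=(0,0,0,2) value=2
Op 3: inc R3 by 1 -> R3=(0,0,0,3) value=3
Op 4: merge R3<->R2 -> R3=(0,0,0,3) R2=(0,0,0,3)
Op 5: inc R0 by 4 -> R0=(9,0,0,0) value=9
Op 6: inc R2 by 3 -> R2=(0,0,3,3) value=6
Op 7: inc R0 by 3 -> R0=(12,0,0,0) value=12
Op 8: merge R2<->R1 -> R2=(0,0,3,3) R1=(0,0,3,3)
Op 9: inc R1 by 5 -> R1=(0,5,3,3) value=11
Op 10: inc R0 by 2 -> R0=(14,0,0,0) value=14
Op 11: merge R1<->R3 -> R1=(0,5,3,3) R3=(0,5,3,3)
Op 12: inc R1 by 2 -> R1=(0,7,3,3) value=13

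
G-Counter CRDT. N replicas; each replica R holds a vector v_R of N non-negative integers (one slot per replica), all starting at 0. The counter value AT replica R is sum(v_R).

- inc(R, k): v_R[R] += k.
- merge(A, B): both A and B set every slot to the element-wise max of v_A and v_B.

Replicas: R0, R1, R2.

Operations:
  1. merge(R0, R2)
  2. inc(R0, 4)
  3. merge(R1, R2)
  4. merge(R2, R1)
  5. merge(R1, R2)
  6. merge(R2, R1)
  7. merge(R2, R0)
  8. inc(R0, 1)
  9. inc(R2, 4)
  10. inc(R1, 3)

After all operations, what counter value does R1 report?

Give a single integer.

Op 1: merge R0<->R2 -> R0=(0,0,0) R2=(0,0,0)
Op 2: inc R0 by 4 -> R0=(4,0,0) value=4
Op 3: merge R1<->R2 -> R1=(0,0,0) R2=(0,0,0)
Op 4: merge R2<->R1 -> R2=(0,0,0) R1=(0,0,0)
Op 5: merge R1<->R2 -> R1=(0,0,0) R2=(0,0,0)
Op 6: merge R2<->R1 -> R2=(0,0,0) R1=(0,0,0)
Op 7: merge R2<->R0 -> R2=(4,0,0) R0=(4,0,0)
Op 8: inc R0 by 1 -> R0=(5,0,0) value=5
Op 9: inc R2 by 4 -> R2=(4,0,4) value=8
Op 10: inc R1 by 3 -> R1=(0,3,0) value=3

Answer: 3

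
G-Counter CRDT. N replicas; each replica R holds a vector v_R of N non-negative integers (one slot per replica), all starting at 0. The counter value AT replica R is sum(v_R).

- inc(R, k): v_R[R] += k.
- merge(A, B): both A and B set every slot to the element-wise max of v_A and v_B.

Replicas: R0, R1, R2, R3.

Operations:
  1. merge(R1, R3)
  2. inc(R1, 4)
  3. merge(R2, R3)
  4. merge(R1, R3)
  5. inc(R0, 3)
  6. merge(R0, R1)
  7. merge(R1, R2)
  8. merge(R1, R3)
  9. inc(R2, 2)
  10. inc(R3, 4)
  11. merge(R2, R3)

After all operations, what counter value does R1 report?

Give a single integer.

Op 1: merge R1<->R3 -> R1=(0,0,0,0) R3=(0,0,0,0)
Op 2: inc R1 by 4 -> R1=(0,4,0,0) value=4
Op 3: merge R2<->R3 -> R2=(0,0,0,0) R3=(0,0,0,0)
Op 4: merge R1<->R3 -> R1=(0,4,0,0) R3=(0,4,0,0)
Op 5: inc R0 by 3 -> R0=(3,0,0,0) value=3
Op 6: merge R0<->R1 -> R0=(3,4,0,0) R1=(3,4,0,0)
Op 7: merge R1<->R2 -> R1=(3,4,0,0) R2=(3,4,0,0)
Op 8: merge R1<->R3 -> R1=(3,4,0,0) R3=(3,4,0,0)
Op 9: inc R2 by 2 -> R2=(3,4,2,0) value=9
Op 10: inc R3 by 4 -> R3=(3,4,0,4) value=11
Op 11: merge R2<->R3 -> R2=(3,4,2,4) R3=(3,4,2,4)

Answer: 7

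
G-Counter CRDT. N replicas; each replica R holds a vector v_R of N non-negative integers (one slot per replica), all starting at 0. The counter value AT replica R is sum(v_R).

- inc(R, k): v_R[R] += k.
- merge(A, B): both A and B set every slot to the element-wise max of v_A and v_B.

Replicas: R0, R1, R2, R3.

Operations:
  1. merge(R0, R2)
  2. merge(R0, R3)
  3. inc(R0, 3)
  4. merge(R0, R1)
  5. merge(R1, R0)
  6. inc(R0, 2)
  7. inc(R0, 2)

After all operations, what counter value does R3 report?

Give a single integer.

Op 1: merge R0<->R2 -> R0=(0,0,0,0) R2=(0,0,0,0)
Op 2: merge R0<->R3 -> R0=(0,0,0,0) R3=(0,0,0,0)
Op 3: inc R0 by 3 -> R0=(3,0,0,0) value=3
Op 4: merge R0<->R1 -> R0=(3,0,0,0) R1=(3,0,0,0)
Op 5: merge R1<->R0 -> R1=(3,0,0,0) R0=(3,0,0,0)
Op 6: inc R0 by 2 -> R0=(5,0,0,0) value=5
Op 7: inc R0 by 2 -> R0=(7,0,0,0) value=7

Answer: 0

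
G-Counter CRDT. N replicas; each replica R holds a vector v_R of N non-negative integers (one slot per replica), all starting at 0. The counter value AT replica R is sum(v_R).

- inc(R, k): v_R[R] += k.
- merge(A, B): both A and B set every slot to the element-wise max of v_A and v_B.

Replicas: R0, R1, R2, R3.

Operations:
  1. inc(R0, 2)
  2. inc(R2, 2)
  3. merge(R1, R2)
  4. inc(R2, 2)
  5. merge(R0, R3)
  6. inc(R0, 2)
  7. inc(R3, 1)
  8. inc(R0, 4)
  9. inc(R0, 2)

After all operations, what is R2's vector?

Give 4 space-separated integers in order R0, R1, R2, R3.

Op 1: inc R0 by 2 -> R0=(2,0,0,0) value=2
Op 2: inc R2 by 2 -> R2=(0,0,2,0) value=2
Op 3: merge R1<->R2 -> R1=(0,0,2,0) R2=(0,0,2,0)
Op 4: inc R2 by 2 -> R2=(0,0,4,0) value=4
Op 5: merge R0<->R3 -> R0=(2,0,0,0) R3=(2,0,0,0)
Op 6: inc R0 by 2 -> R0=(4,0,0,0) value=4
Op 7: inc R3 by 1 -> R3=(2,0,0,1) value=3
Op 8: inc R0 by 4 -> R0=(8,0,0,0) value=8
Op 9: inc R0 by 2 -> R0=(10,0,0,0) value=10

Answer: 0 0 4 0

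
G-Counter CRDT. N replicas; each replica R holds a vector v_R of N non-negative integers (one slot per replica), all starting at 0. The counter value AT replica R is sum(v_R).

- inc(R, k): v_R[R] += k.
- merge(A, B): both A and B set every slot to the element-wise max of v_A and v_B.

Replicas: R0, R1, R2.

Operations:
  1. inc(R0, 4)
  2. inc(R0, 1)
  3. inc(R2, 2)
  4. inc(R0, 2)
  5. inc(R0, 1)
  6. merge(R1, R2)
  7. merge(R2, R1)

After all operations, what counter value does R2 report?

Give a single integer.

Answer: 2

Derivation:
Op 1: inc R0 by 4 -> R0=(4,0,0) value=4
Op 2: inc R0 by 1 -> R0=(5,0,0) value=5
Op 3: inc R2 by 2 -> R2=(0,0,2) value=2
Op 4: inc R0 by 2 -> R0=(7,0,0) value=7
Op 5: inc R0 by 1 -> R0=(8,0,0) value=8
Op 6: merge R1<->R2 -> R1=(0,0,2) R2=(0,0,2)
Op 7: merge R2<->R1 -> R2=(0,0,2) R1=(0,0,2)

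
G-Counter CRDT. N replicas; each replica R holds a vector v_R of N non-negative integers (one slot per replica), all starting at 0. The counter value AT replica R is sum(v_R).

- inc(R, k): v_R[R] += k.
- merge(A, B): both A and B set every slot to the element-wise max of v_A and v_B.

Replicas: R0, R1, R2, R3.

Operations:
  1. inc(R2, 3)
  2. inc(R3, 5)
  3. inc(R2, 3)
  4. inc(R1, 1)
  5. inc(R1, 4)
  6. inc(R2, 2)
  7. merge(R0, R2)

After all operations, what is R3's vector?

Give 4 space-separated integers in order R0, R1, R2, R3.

Op 1: inc R2 by 3 -> R2=(0,0,3,0) value=3
Op 2: inc R3 by 5 -> R3=(0,0,0,5) value=5
Op 3: inc R2 by 3 -> R2=(0,0,6,0) value=6
Op 4: inc R1 by 1 -> R1=(0,1,0,0) value=1
Op 5: inc R1 by 4 -> R1=(0,5,0,0) value=5
Op 6: inc R2 by 2 -> R2=(0,0,8,0) value=8
Op 7: merge R0<->R2 -> R0=(0,0,8,0) R2=(0,0,8,0)

Answer: 0 0 0 5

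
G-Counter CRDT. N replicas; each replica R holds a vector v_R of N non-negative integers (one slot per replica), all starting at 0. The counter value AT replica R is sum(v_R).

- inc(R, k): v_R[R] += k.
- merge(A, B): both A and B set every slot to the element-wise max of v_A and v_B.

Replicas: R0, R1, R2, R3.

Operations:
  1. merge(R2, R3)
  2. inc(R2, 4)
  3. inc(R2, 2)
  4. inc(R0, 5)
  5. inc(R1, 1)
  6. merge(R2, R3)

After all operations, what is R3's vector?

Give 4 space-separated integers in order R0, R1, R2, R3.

Answer: 0 0 6 0

Derivation:
Op 1: merge R2<->R3 -> R2=(0,0,0,0) R3=(0,0,0,0)
Op 2: inc R2 by 4 -> R2=(0,0,4,0) value=4
Op 3: inc R2 by 2 -> R2=(0,0,6,0) value=6
Op 4: inc R0 by 5 -> R0=(5,0,0,0) value=5
Op 5: inc R1 by 1 -> R1=(0,1,0,0) value=1
Op 6: merge R2<->R3 -> R2=(0,0,6,0) R3=(0,0,6,0)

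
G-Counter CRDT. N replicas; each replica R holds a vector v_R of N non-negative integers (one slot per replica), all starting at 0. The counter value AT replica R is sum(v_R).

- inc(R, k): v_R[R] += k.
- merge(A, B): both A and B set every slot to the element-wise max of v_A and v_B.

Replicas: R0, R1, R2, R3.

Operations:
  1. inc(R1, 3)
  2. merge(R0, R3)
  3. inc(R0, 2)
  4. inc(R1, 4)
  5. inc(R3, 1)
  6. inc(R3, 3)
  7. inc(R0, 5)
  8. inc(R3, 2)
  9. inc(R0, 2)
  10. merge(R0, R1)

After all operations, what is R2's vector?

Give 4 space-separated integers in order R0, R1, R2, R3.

Answer: 0 0 0 0

Derivation:
Op 1: inc R1 by 3 -> R1=(0,3,0,0) value=3
Op 2: merge R0<->R3 -> R0=(0,0,0,0) R3=(0,0,0,0)
Op 3: inc R0 by 2 -> R0=(2,0,0,0) value=2
Op 4: inc R1 by 4 -> R1=(0,7,0,0) value=7
Op 5: inc R3 by 1 -> R3=(0,0,0,1) value=1
Op 6: inc R3 by 3 -> R3=(0,0,0,4) value=4
Op 7: inc R0 by 5 -> R0=(7,0,0,0) value=7
Op 8: inc R3 by 2 -> R3=(0,0,0,6) value=6
Op 9: inc R0 by 2 -> R0=(9,0,0,0) value=9
Op 10: merge R0<->R1 -> R0=(9,7,0,0) R1=(9,7,0,0)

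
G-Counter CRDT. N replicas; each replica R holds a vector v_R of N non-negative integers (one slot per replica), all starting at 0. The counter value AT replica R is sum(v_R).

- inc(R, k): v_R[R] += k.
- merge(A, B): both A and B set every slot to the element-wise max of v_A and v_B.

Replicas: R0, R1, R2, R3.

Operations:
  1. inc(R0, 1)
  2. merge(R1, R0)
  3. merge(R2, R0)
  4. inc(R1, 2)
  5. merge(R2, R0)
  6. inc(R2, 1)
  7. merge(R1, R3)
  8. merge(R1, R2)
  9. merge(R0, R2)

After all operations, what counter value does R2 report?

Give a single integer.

Answer: 4

Derivation:
Op 1: inc R0 by 1 -> R0=(1,0,0,0) value=1
Op 2: merge R1<->R0 -> R1=(1,0,0,0) R0=(1,0,0,0)
Op 3: merge R2<->R0 -> R2=(1,0,0,0) R0=(1,0,0,0)
Op 4: inc R1 by 2 -> R1=(1,2,0,0) value=3
Op 5: merge R2<->R0 -> R2=(1,0,0,0) R0=(1,0,0,0)
Op 6: inc R2 by 1 -> R2=(1,0,1,0) value=2
Op 7: merge R1<->R3 -> R1=(1,2,0,0) R3=(1,2,0,0)
Op 8: merge R1<->R2 -> R1=(1,2,1,0) R2=(1,2,1,0)
Op 9: merge R0<->R2 -> R0=(1,2,1,0) R2=(1,2,1,0)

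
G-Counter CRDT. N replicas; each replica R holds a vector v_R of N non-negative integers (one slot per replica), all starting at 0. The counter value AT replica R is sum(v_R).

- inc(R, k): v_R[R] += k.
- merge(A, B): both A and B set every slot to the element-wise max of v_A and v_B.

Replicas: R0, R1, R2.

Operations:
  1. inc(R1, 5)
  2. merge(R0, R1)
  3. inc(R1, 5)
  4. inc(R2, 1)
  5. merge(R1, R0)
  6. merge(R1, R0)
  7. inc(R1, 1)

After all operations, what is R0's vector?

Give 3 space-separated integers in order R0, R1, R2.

Answer: 0 10 0

Derivation:
Op 1: inc R1 by 5 -> R1=(0,5,0) value=5
Op 2: merge R0<->R1 -> R0=(0,5,0) R1=(0,5,0)
Op 3: inc R1 by 5 -> R1=(0,10,0) value=10
Op 4: inc R2 by 1 -> R2=(0,0,1) value=1
Op 5: merge R1<->R0 -> R1=(0,10,0) R0=(0,10,0)
Op 6: merge R1<->R0 -> R1=(0,10,0) R0=(0,10,0)
Op 7: inc R1 by 1 -> R1=(0,11,0) value=11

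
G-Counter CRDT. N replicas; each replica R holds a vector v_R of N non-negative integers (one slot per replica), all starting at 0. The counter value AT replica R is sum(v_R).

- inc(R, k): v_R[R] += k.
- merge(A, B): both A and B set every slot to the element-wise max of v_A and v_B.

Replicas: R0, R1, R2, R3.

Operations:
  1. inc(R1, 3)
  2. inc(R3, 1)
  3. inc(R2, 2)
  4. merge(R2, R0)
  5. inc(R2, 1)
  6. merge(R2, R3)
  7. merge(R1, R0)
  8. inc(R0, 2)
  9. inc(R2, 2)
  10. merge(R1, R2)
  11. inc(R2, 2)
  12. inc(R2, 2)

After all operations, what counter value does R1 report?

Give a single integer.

Op 1: inc R1 by 3 -> R1=(0,3,0,0) value=3
Op 2: inc R3 by 1 -> R3=(0,0,0,1) value=1
Op 3: inc R2 by 2 -> R2=(0,0,2,0) value=2
Op 4: merge R2<->R0 -> R2=(0,0,2,0) R0=(0,0,2,0)
Op 5: inc R2 by 1 -> R2=(0,0,3,0) value=3
Op 6: merge R2<->R3 -> R2=(0,0,3,1) R3=(0,0,3,1)
Op 7: merge R1<->R0 -> R1=(0,3,2,0) R0=(0,3,2,0)
Op 8: inc R0 by 2 -> R0=(2,3,2,0) value=7
Op 9: inc R2 by 2 -> R2=(0,0,5,1) value=6
Op 10: merge R1<->R2 -> R1=(0,3,5,1) R2=(0,3,5,1)
Op 11: inc R2 by 2 -> R2=(0,3,7,1) value=11
Op 12: inc R2 by 2 -> R2=(0,3,9,1) value=13

Answer: 9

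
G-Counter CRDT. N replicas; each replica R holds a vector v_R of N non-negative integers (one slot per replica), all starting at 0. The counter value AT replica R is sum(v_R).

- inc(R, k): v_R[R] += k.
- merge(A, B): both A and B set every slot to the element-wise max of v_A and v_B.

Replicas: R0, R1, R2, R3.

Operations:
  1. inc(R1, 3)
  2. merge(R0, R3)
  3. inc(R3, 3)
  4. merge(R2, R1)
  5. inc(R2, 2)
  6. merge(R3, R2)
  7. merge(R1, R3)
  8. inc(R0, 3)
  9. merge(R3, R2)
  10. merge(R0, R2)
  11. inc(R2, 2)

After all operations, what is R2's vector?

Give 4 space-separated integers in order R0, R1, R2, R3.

Answer: 3 3 4 3

Derivation:
Op 1: inc R1 by 3 -> R1=(0,3,0,0) value=3
Op 2: merge R0<->R3 -> R0=(0,0,0,0) R3=(0,0,0,0)
Op 3: inc R3 by 3 -> R3=(0,0,0,3) value=3
Op 4: merge R2<->R1 -> R2=(0,3,0,0) R1=(0,3,0,0)
Op 5: inc R2 by 2 -> R2=(0,3,2,0) value=5
Op 6: merge R3<->R2 -> R3=(0,3,2,3) R2=(0,3,2,3)
Op 7: merge R1<->R3 -> R1=(0,3,2,3) R3=(0,3,2,3)
Op 8: inc R0 by 3 -> R0=(3,0,0,0) value=3
Op 9: merge R3<->R2 -> R3=(0,3,2,3) R2=(0,3,2,3)
Op 10: merge R0<->R2 -> R0=(3,3,2,3) R2=(3,3,2,3)
Op 11: inc R2 by 2 -> R2=(3,3,4,3) value=13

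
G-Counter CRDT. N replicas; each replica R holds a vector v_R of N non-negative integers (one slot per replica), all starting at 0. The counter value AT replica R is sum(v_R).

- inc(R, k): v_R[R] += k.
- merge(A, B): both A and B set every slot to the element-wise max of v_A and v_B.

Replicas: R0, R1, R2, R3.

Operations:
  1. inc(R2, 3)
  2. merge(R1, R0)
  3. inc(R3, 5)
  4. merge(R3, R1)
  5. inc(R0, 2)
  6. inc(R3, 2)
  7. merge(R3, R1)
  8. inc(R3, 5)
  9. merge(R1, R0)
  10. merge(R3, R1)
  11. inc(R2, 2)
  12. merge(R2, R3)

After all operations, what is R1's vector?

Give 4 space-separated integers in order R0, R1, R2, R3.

Op 1: inc R2 by 3 -> R2=(0,0,3,0) value=3
Op 2: merge R1<->R0 -> R1=(0,0,0,0) R0=(0,0,0,0)
Op 3: inc R3 by 5 -> R3=(0,0,0,5) value=5
Op 4: merge R3<->R1 -> R3=(0,0,0,5) R1=(0,0,0,5)
Op 5: inc R0 by 2 -> R0=(2,0,0,0) value=2
Op 6: inc R3 by 2 -> R3=(0,0,0,7) value=7
Op 7: merge R3<->R1 -> R3=(0,0,0,7) R1=(0,0,0,7)
Op 8: inc R3 by 5 -> R3=(0,0,0,12) value=12
Op 9: merge R1<->R0 -> R1=(2,0,0,7) R0=(2,0,0,7)
Op 10: merge R3<->R1 -> R3=(2,0,0,12) R1=(2,0,0,12)
Op 11: inc R2 by 2 -> R2=(0,0,5,0) value=5
Op 12: merge R2<->R3 -> R2=(2,0,5,12) R3=(2,0,5,12)

Answer: 2 0 0 12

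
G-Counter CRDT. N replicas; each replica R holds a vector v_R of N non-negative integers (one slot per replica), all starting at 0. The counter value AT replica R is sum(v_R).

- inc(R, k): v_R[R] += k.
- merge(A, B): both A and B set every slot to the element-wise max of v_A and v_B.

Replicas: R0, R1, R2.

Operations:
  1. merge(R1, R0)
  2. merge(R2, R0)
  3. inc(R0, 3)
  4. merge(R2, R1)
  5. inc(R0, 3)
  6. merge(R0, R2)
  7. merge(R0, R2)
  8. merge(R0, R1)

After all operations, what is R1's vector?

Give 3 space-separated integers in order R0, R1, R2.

Answer: 6 0 0

Derivation:
Op 1: merge R1<->R0 -> R1=(0,0,0) R0=(0,0,0)
Op 2: merge R2<->R0 -> R2=(0,0,0) R0=(0,0,0)
Op 3: inc R0 by 3 -> R0=(3,0,0) value=3
Op 4: merge R2<->R1 -> R2=(0,0,0) R1=(0,0,0)
Op 5: inc R0 by 3 -> R0=(6,0,0) value=6
Op 6: merge R0<->R2 -> R0=(6,0,0) R2=(6,0,0)
Op 7: merge R0<->R2 -> R0=(6,0,0) R2=(6,0,0)
Op 8: merge R0<->R1 -> R0=(6,0,0) R1=(6,0,0)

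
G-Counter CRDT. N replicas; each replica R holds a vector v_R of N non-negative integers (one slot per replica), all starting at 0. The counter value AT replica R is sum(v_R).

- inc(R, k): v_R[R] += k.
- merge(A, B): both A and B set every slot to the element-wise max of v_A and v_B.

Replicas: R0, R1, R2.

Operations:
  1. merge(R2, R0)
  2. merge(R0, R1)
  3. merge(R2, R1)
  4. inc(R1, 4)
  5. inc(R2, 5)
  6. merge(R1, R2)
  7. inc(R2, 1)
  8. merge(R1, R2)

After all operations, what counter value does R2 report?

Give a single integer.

Answer: 10

Derivation:
Op 1: merge R2<->R0 -> R2=(0,0,0) R0=(0,0,0)
Op 2: merge R0<->R1 -> R0=(0,0,0) R1=(0,0,0)
Op 3: merge R2<->R1 -> R2=(0,0,0) R1=(0,0,0)
Op 4: inc R1 by 4 -> R1=(0,4,0) value=4
Op 5: inc R2 by 5 -> R2=(0,0,5) value=5
Op 6: merge R1<->R2 -> R1=(0,4,5) R2=(0,4,5)
Op 7: inc R2 by 1 -> R2=(0,4,6) value=10
Op 8: merge R1<->R2 -> R1=(0,4,6) R2=(0,4,6)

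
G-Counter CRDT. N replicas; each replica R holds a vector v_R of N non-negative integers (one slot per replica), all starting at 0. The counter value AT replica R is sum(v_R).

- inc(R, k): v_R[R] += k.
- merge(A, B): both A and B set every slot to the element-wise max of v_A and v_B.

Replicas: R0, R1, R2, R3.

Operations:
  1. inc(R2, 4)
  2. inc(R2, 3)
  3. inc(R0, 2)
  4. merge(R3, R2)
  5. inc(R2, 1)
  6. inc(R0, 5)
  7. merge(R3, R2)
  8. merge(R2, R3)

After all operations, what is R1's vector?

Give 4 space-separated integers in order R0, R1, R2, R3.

Op 1: inc R2 by 4 -> R2=(0,0,4,0) value=4
Op 2: inc R2 by 3 -> R2=(0,0,7,0) value=7
Op 3: inc R0 by 2 -> R0=(2,0,0,0) value=2
Op 4: merge R3<->R2 -> R3=(0,0,7,0) R2=(0,0,7,0)
Op 5: inc R2 by 1 -> R2=(0,0,8,0) value=8
Op 6: inc R0 by 5 -> R0=(7,0,0,0) value=7
Op 7: merge R3<->R2 -> R3=(0,0,8,0) R2=(0,0,8,0)
Op 8: merge R2<->R3 -> R2=(0,0,8,0) R3=(0,0,8,0)

Answer: 0 0 0 0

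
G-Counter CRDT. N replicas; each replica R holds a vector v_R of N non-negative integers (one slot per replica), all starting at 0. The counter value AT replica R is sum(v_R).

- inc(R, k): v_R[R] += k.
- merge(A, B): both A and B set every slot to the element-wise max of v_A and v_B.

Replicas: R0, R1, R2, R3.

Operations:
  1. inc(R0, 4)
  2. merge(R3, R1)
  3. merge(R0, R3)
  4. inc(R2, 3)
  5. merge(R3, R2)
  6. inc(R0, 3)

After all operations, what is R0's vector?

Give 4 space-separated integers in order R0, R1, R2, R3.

Answer: 7 0 0 0

Derivation:
Op 1: inc R0 by 4 -> R0=(4,0,0,0) value=4
Op 2: merge R3<->R1 -> R3=(0,0,0,0) R1=(0,0,0,0)
Op 3: merge R0<->R3 -> R0=(4,0,0,0) R3=(4,0,0,0)
Op 4: inc R2 by 3 -> R2=(0,0,3,0) value=3
Op 5: merge R3<->R2 -> R3=(4,0,3,0) R2=(4,0,3,0)
Op 6: inc R0 by 3 -> R0=(7,0,0,0) value=7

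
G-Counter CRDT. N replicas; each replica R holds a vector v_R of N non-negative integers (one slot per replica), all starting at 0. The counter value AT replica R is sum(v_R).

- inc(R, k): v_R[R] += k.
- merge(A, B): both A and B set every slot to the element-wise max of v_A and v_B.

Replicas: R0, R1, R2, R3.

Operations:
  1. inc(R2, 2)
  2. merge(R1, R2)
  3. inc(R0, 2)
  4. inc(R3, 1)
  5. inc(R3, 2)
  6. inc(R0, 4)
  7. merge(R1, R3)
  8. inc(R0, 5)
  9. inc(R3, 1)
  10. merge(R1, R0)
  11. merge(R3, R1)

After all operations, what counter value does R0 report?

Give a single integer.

Answer: 16

Derivation:
Op 1: inc R2 by 2 -> R2=(0,0,2,0) value=2
Op 2: merge R1<->R2 -> R1=(0,0,2,0) R2=(0,0,2,0)
Op 3: inc R0 by 2 -> R0=(2,0,0,0) value=2
Op 4: inc R3 by 1 -> R3=(0,0,0,1) value=1
Op 5: inc R3 by 2 -> R3=(0,0,0,3) value=3
Op 6: inc R0 by 4 -> R0=(6,0,0,0) value=6
Op 7: merge R1<->R3 -> R1=(0,0,2,3) R3=(0,0,2,3)
Op 8: inc R0 by 5 -> R0=(11,0,0,0) value=11
Op 9: inc R3 by 1 -> R3=(0,0,2,4) value=6
Op 10: merge R1<->R0 -> R1=(11,0,2,3) R0=(11,0,2,3)
Op 11: merge R3<->R1 -> R3=(11,0,2,4) R1=(11,0,2,4)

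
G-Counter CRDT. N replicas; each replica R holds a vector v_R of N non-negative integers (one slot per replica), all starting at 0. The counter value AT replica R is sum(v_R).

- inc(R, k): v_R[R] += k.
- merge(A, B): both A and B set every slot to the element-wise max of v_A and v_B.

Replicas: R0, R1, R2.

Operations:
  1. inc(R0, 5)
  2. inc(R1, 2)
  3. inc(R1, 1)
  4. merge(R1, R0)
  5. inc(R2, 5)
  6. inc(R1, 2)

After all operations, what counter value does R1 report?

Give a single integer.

Op 1: inc R0 by 5 -> R0=(5,0,0) value=5
Op 2: inc R1 by 2 -> R1=(0,2,0) value=2
Op 3: inc R1 by 1 -> R1=(0,3,0) value=3
Op 4: merge R1<->R0 -> R1=(5,3,0) R0=(5,3,0)
Op 5: inc R2 by 5 -> R2=(0,0,5) value=5
Op 6: inc R1 by 2 -> R1=(5,5,0) value=10

Answer: 10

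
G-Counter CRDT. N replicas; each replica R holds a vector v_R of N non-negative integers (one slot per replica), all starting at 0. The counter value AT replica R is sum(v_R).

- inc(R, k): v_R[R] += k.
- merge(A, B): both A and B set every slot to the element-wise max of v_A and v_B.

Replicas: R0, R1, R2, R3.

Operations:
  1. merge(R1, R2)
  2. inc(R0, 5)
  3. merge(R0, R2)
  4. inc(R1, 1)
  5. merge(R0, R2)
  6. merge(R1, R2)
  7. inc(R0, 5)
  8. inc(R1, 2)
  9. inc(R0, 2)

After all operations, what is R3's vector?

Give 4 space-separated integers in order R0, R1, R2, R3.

Answer: 0 0 0 0

Derivation:
Op 1: merge R1<->R2 -> R1=(0,0,0,0) R2=(0,0,0,0)
Op 2: inc R0 by 5 -> R0=(5,0,0,0) value=5
Op 3: merge R0<->R2 -> R0=(5,0,0,0) R2=(5,0,0,0)
Op 4: inc R1 by 1 -> R1=(0,1,0,0) value=1
Op 5: merge R0<->R2 -> R0=(5,0,0,0) R2=(5,0,0,0)
Op 6: merge R1<->R2 -> R1=(5,1,0,0) R2=(5,1,0,0)
Op 7: inc R0 by 5 -> R0=(10,0,0,0) value=10
Op 8: inc R1 by 2 -> R1=(5,3,0,0) value=8
Op 9: inc R0 by 2 -> R0=(12,0,0,0) value=12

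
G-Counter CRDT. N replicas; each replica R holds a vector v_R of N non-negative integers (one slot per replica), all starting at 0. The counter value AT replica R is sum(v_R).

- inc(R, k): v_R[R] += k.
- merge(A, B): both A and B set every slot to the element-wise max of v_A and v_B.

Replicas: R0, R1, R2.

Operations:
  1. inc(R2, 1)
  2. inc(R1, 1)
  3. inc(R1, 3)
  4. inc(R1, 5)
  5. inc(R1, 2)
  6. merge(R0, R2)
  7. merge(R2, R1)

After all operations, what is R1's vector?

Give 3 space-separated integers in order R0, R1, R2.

Op 1: inc R2 by 1 -> R2=(0,0,1) value=1
Op 2: inc R1 by 1 -> R1=(0,1,0) value=1
Op 3: inc R1 by 3 -> R1=(0,4,0) value=4
Op 4: inc R1 by 5 -> R1=(0,9,0) value=9
Op 5: inc R1 by 2 -> R1=(0,11,0) value=11
Op 6: merge R0<->R2 -> R0=(0,0,1) R2=(0,0,1)
Op 7: merge R2<->R1 -> R2=(0,11,1) R1=(0,11,1)

Answer: 0 11 1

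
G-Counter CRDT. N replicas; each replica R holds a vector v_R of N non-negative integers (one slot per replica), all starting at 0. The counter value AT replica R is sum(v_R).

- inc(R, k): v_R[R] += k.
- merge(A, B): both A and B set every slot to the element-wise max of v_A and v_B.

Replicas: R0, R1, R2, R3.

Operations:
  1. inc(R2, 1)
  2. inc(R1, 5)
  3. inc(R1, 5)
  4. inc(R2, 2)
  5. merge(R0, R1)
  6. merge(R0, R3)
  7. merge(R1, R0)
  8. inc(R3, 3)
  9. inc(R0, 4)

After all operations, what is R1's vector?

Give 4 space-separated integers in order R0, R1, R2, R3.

Answer: 0 10 0 0

Derivation:
Op 1: inc R2 by 1 -> R2=(0,0,1,0) value=1
Op 2: inc R1 by 5 -> R1=(0,5,0,0) value=5
Op 3: inc R1 by 5 -> R1=(0,10,0,0) value=10
Op 4: inc R2 by 2 -> R2=(0,0,3,0) value=3
Op 5: merge R0<->R1 -> R0=(0,10,0,0) R1=(0,10,0,0)
Op 6: merge R0<->R3 -> R0=(0,10,0,0) R3=(0,10,0,0)
Op 7: merge R1<->R0 -> R1=(0,10,0,0) R0=(0,10,0,0)
Op 8: inc R3 by 3 -> R3=(0,10,0,3) value=13
Op 9: inc R0 by 4 -> R0=(4,10,0,0) value=14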